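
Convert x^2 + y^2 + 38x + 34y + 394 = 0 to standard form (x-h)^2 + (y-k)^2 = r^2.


h = -D/2 = -38/2 = -19
k = -E/2 = -34/2 = -17
r^2 = h^2 + k^2 - F = 361 + 289 - 394 = 256
r = 16

Center (-19, -17), radius = 16


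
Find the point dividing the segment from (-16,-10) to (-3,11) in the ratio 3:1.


Px = (3*(-3) + 1*(-16))/4 = -25/4 = -6.2500
Py = (3*11 + 1*(-10))/4 = 23/4 = 5.7500

P = (-6.2500, 5.7500)


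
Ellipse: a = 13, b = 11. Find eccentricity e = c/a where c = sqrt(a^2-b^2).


c = sqrt(169-121) = sqrt(48) = 6.9282
e = c/a = sqrt(48)/13 = 0.5329

e = 0.5329


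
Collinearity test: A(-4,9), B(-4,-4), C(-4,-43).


-4*(-4+ 43) - 4*(-43-9) - 4*(9+ 4)
= -156 + 208 - 52 = 0

Yes, collinear (determinant = 0)


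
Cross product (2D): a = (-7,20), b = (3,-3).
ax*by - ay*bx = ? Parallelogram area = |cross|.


cross = -7*(-3) - 20*3 = 21 - 60 = -39
Parallelogram area = |-39| = 39

cross = -39, parallelogram area = 39


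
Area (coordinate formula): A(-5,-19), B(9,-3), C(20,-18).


-5*(-3+ 18) = -75
9*(-18+ 19) = 9
20*(-19+ 3) = -320
sum = -386
Area = |-386|/2 = 193.0000

193.0000 sq units


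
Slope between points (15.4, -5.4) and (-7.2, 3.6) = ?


dy = 3.6 + 5.4 = 9.0
dx = -7.2 - 15.4 = -22.6
m = 9.0/(-22.6) = -0.3982

m = -0.3982


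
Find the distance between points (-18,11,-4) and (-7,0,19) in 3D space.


dx=11, dy=-11, dz=23
d = sqrt(121+121+529) = sqrt(771) = 27.7669

27.7669


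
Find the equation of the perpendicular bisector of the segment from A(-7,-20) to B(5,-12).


Midpoint = (-1, -16)
Slope of AB = dy/dx = 8/12 = 0.6667
Perp slope = -dx/dy = -12/8 = -1.5000
b = My - (perp slope)*Mx = -16 + (12*(-1))/8 = -16 - 1.5000 = -17.5000

y = -1.5000x - 17.5000


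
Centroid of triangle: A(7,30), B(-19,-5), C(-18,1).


Gx = (7- 19- 18)/3 = -30/3 = -10.0000
Gy = (30- 5+1)/3 = 26/3 = 8.6667

G = (-10.0000, 8.6667)


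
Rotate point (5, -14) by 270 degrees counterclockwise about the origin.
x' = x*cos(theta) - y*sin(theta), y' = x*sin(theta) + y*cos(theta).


cos(270) = 0, sin(270) = -1
x' = 5*0 + 14*(-1) = -14
y' = 5*(-1) - 14*0 = -5

(-14, -5)


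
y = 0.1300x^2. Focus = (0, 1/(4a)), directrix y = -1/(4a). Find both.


a = 0.1300
1/(4a) = 1.9231
Focus = (0, 1.9231)
Directrix: y = -1.9231

Focus = (0, 1.9231), Directrix: y = -1.9231


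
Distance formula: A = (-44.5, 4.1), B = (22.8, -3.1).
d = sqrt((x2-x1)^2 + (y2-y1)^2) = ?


dx = 22.8 + 44.5 = 67.3
dy = -3.1 - 4.1 = -7.2
d = sqrt(4529.29 + 51.84) = sqrt(4581.13) = 67.6840

67.6840


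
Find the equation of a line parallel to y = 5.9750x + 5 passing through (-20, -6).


Parallel lines have equal slopes.
m2 = 5.9750
b2 = -6 - 5.9750*(-20) = 113.5000

y = 5.9750x + 113.5000


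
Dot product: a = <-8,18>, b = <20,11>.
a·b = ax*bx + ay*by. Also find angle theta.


a·b = -8*20 + 18*11 = -160 + 198 = 38
|a| = sqrt(64+324) = 19.6977
|b| = sqrt(400+121) = 22.8254
cos(theta) = 38/(sqrt(388)*sqrt(521)) = 38/sqrt(202148) = 0.084518
theta = arccos(38/sqrt(202148)) = 85.1517 degrees

a·b = 38, theta = 85.1517 deg


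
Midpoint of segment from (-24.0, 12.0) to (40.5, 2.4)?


Mx = (-24.0 + 40.5)/2 = 16.5/2 = 8.2500
My = (12.0 + 2.4)/2 = 14.4/2 = 7.2000

(8.2500, 7.2000)


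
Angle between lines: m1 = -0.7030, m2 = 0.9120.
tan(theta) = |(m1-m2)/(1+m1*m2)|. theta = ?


m1-m2 = -1.615
1+m1*m2 = 0.358864
tan(theta) = |-1.615/0.358864| = 4.500312
theta = arctan(|-1.615/0.358864|) = 77.4720 degrees (acute angle)

77.4720 degrees


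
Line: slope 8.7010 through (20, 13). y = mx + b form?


y - 13 = 8.7010(x - 20)
y = 8.7010x + 13 - 8.7010*20
y = 8.7010x - 161.0200

y = 8.7010x - 161.0200


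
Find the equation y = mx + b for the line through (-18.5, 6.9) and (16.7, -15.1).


m = (-22.0)/(35.2) = -0.6250
b = y1 - m*x1 = 6.9 - (-22.0*(-18.5))/(35.2) = 6.9 - 11.5625 = -4.6625

y = -0.6250x - 4.6625


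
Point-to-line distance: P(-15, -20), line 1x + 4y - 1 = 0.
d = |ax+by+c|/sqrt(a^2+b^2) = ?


|1*(-15) + 4*(-20) - 1| = |-96| = 96
sqrt(1 + 16) = sqrt(17) = 4.1231
d = 96/sqrt(17) = 23.2834

23.2834


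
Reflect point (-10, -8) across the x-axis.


Reflection rule for x-axis: (x, -y)
(-10, -8) -> (-10, 8)

(-10, 8)


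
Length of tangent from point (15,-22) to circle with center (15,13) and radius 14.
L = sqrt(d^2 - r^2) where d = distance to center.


d = sqrt((15-15)^2 + (-22-13)^2) = sqrt(0+1225) = 35.0000
L = sqrt(1225.0000 - 196) = sqrt(1029.0000) = 32.0780

32.0780


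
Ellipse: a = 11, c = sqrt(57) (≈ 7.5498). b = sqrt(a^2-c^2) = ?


b^2 = 11^2 - (sqrt(57))^2 = 121 - 57 = 64
b = sqrt(64) = 8

b = 8


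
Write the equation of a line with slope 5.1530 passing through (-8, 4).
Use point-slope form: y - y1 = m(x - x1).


y - 4 = 5.1530(x + 8)
y = 5.1530x + 4 - 5.1530*(-8)
y = 5.1530x + 45.2240

y = 5.1530x + 45.2240


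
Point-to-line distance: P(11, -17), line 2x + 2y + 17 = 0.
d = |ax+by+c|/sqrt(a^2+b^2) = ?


|2*11 + 2*(-17) + 17| = |5| = 5
sqrt(4 + 4) = sqrt(8) = 2.8284
d = 5/sqrt(8) = 1.7678

1.7678


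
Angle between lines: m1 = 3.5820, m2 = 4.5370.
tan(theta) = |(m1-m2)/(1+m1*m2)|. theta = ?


m1-m2 = -0.955
1+m1*m2 = 17.251534
tan(theta) = |-0.955/17.251534| = 0.055357
theta = arctan(|-0.955/17.251534|) = 3.1685 degrees (acute angle)

3.1685 degrees


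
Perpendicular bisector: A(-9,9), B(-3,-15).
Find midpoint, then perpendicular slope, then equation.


Midpoint = (-6, -3)
Slope of AB = dy/dx = -24/6 = -4.0000
Perp slope = -dx/dy = 6/24 = 0.2500
b = My - (perp slope)*Mx = -3 + (6*(-6))/(-24) = -3 + 1.5000 = -1.5000

y = 0.2500x - 1.5000


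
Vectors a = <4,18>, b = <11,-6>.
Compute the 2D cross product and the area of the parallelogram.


cross = 4*(-6) - 18*11 = -24 - 198 = -222
Parallelogram area = |-222| = 222

cross = -222, parallelogram area = 222


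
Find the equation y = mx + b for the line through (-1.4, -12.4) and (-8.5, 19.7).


m = (32.1)/(-7.1) = -4.5211
b = y1 - m*x1 = -12.4 - (32.1*(-1.4))/(-7.1) = -12.4 - 6.3296 = -18.7296

y = -4.5211x - 18.7296


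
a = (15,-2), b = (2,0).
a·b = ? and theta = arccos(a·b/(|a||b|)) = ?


a·b = 15*2 - 2*0 = 30 + 0 = 30
|a| = sqrt(225+4) = 15.1327
|b| = sqrt(4+0) = 2.0000
cos(theta) = 30/(sqrt(229)*sqrt(4)) = 30/sqrt(916) = 0.991228
theta = arccos(30/sqrt(916)) = 7.5946 degrees

a·b = 30, theta = 7.5946 deg


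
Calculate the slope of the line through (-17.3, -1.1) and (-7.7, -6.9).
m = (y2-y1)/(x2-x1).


dy = -6.9 + 1.1 = -5.8
dx = -7.7 + 17.3 = 9.6
m = -5.8/9.6 = -0.6042

m = -0.6042


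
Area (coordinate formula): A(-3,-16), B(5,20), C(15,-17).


-3*(20+ 17) = -111
5*(-17+ 16) = -5
15*(-16-20) = -540
sum = -656
Area = |-656|/2 = 328.0000

328.0000 sq units


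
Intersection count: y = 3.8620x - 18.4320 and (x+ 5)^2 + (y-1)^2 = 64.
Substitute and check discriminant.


Substitute y = 3.8620x - 18.4320: (x+ 5)^2 + (3.8620x- 18.4320-1)^2 = 64
Expand to Ax^2 + Bx + C = 0, where b-k = -19.432
A = 1+m^2 = 15.915044
B = 2(m(b-k) - h) = 2(3.8620*(-19.432) + 5) = -140.092768
C = h^2 + (b-k)^2 - r^2 = 25 + 377.602624 - 64 = 338.602624
disc = B^2-4AC = 19625.9836 - 21555.5026 = -1929.5190
disc < 0

0 intersection points


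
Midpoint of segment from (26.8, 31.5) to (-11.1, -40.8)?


Mx = (26.8 - 11.1)/2 = 15.7/2 = 7.8500
My = (31.5 - 40.8)/2 = -9.3/2 = -4.6500

(7.8500, -4.6500)


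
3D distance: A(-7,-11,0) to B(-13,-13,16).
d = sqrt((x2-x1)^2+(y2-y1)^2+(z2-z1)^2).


dx=-6, dy=-2, dz=16
d = sqrt(36+4+256) = sqrt(296) = 17.2047

17.2047


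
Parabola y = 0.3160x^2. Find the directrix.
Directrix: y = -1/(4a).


a = 0.3160
1/(4a) = 0.7911
directrix: y = -0.7911 = -0.7911

y = -0.7911


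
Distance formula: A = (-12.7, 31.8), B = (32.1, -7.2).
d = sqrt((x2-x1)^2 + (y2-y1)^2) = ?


dx = 32.1 + 12.7 = 44.8
dy = -7.2 - 31.8 = -39.0
d = sqrt(2007.04 + 1521.0) = sqrt(3528.04) = 59.3973

59.3973


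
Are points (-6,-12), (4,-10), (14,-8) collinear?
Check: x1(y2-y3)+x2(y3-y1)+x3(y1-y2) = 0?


-6*(-10+ 8) + 4*(-8+ 12) + 14*(-12+ 10)
= 12 + 16 - 28 = 0

Yes, collinear (determinant = 0)


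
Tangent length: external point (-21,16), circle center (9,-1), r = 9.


d = sqrt((-21-9)^2 + (16+ 1)^2) = sqrt(900+289) = 34.4819
L = sqrt(1189.0000 - 81) = sqrt(1108.0000) = 33.2866

33.2866


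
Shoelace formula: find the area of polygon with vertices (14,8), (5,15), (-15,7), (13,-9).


sum(xi*y_{i+1}) = 14*15 + 5*7 - 15*(-9) + 13*8 = 484
sum(yi*x_{i+1}) = 8*5 + 15*(-15) + 7*13 - 9*14 = -220
Area = |484 + 220|/2 = 704/2 = 352.0000

352.0000 sq units


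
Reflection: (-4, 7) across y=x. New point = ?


Reflection rule for y=x: (y, x)
(-4, 7) -> (7, -4)

(7, -4)


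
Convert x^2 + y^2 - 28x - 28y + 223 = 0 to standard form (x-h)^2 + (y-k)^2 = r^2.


h = -D/2 = 28/2 = 14
k = -E/2 = 28/2 = 14
r^2 = h^2 + k^2 - F = 196 + 196 - 223 = 169
r = 13

Center (14, 14), radius = 13


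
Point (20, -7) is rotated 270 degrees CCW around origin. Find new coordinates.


cos(270) = 0, sin(270) = -1
x' = 20*0 + 7*(-1) = -7
y' = 20*(-1) - 7*0 = -20

(-7, -20)


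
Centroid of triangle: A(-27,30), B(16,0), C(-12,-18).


Gx = (-27+16- 12)/3 = -23/3 = -7.6667
Gy = (30+0- 18)/3 = 12/3 = 4.0000

G = (-7.6667, 4.0000)


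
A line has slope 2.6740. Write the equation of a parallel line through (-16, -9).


Parallel lines have equal slopes.
m2 = 2.6740
b2 = -9 - 2.6740*(-16) = 33.7840

y = 2.6740x + 33.7840


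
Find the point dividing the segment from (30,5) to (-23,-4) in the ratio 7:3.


Px = (7*(-23) + 3*30)/10 = -71/10 = -7.1000
Py = (7*(-4) + 3*5)/10 = -13/10 = -1.3000

P = (-7.1000, -1.3000)


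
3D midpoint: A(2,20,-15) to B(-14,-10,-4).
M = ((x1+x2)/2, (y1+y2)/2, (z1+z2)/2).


Mx = (2- 14)/2 = -6.0000
My = (20- 10)/2 = 5.0000
Mz = (-15- 4)/2 = -9.5000

M = (-6.0000, 5.0000, -9.5000)


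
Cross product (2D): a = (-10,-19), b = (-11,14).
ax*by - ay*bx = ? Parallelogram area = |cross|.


cross = -10*14 + 19*(-11) = -140 - 209 = -349
Parallelogram area = |-349| = 349

cross = -349, parallelogram area = 349


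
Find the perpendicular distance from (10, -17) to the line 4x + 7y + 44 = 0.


|4*10 + 7*(-17) + 44| = |-35| = 35
sqrt(16 + 49) = sqrt(65) = 8.0623
d = 35/sqrt(65) = 4.3412

4.3412


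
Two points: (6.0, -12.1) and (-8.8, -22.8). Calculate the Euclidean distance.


dx = -8.8 - 6.0 = -14.8
dy = -22.8 + 12.1 = -10.7
d = sqrt(219.04 + 114.49) = sqrt(333.53) = 18.2628

18.2628


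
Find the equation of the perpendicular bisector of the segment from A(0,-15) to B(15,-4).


Midpoint = (7.5, -9.5)
Slope of AB = dy/dx = 11/15 = 0.7333
Perp slope = -dx/dy = -15/11 = -1.3636
b = My - (perp slope)*Mx = -9.5 + (15*7.5)/11 = -9.5 + 10.2273 = 0.7273

y = -1.3636x + 0.7273


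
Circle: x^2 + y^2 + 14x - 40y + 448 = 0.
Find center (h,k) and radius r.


h = -D/2 = -14/2 = -7
k = -E/2 = 40/2 = 20
r^2 = h^2 + k^2 - F = 49 + 400 - 448 = 1
r = 1

Center (-7, 20), radius = 1


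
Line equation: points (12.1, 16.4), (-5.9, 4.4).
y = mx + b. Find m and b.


m = (-12)/(-18.0) = 0.6667
b = y1 - m*x1 = 16.4 - (-12*12.1)/(-18.0) = 16.4 - 8.0667 = 8.3333

y = 0.6667x + 8.3333


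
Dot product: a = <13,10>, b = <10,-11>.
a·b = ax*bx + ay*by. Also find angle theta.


a·b = 13*10 + 10*(-11) = 130 - 110 = 20
|a| = sqrt(169+100) = 16.4012
|b| = sqrt(100+121) = 14.8661
cos(theta) = 20/(sqrt(269)*sqrt(221)) = 20/sqrt(59449) = 0.082027
theta = arccos(20/sqrt(59449)) = 85.2949 degrees

a·b = 20, theta = 85.2949 deg


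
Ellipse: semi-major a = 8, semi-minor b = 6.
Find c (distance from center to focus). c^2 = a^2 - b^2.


c^2 = 8^2 - 6^2 = 64 - 36 = 28
c = sqrt(28) = 5.2915

c = 5.2915


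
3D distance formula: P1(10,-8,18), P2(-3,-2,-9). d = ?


dx=-13, dy=6, dz=-27
d = sqrt(169+36+729) = sqrt(934) = 30.5614

30.5614


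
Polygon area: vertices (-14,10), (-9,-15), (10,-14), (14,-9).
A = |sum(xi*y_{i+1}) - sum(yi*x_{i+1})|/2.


sum(xi*y_{i+1}) = -14*(-15) - 9*(-14) + 10*(-9) + 14*10 = 386
sum(yi*x_{i+1}) = 10*(-9) - 15*10 - 14*14 - 9*(-14) = -310
Area = |386 + 310|/2 = 696/2 = 348.0000

348.0000 sq units


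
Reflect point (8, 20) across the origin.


Reflection rule for origin: (-x, -y)
(8, 20) -> (-8, -20)

(-8, -20)


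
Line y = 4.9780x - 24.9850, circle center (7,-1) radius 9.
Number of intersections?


Substitute y = 4.9780x - 24.9850: (x-7)^2 + (4.9780x- 24.9850+ 1)^2 = 81
Expand to Ax^2 + Bx + C = 0, where b-k = -23.985
A = 1+m^2 = 25.780484
B = 2(m(b-k) - h) = 2(4.9780*(-23.985) - 7) = -252.79466
C = h^2 + (b-k)^2 - r^2 = 49 + 575.280225 - 81 = 543.280225
disc = B^2-4AC = 63905.1401 - 56024.1086 = 7881.0315
disc > 0

2 intersection points


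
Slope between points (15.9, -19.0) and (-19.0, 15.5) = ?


dy = 15.5 + 19.0 = 34.5
dx = -19.0 - 15.9 = -34.9
m = 34.5/(-34.9) = -0.9885

m = -0.9885


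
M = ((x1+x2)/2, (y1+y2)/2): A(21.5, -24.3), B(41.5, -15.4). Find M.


Mx = (21.5 + 41.5)/2 = 63.0/2 = 31.5000
My = (-24.3 - 15.4)/2 = -39.7/2 = -19.8500

(31.5000, -19.8500)


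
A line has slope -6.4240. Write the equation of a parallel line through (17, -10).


Parallel lines have equal slopes.
m2 = -6.4240
b2 = -10 + 6.4240*17 = 99.2080

y = -6.4240x + 99.2080


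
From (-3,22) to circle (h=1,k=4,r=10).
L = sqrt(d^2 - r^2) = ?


d = sqrt((-3-1)^2 + (22-4)^2) = sqrt(16+324) = 18.4391
L = sqrt(340.0000 - 100) = sqrt(240.0000) = 15.4919

15.4919


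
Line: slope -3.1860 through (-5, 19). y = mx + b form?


y - 19 = -3.1860(x + 5)
y = -3.1860x + 19 + 3.1860*(-5)
y = -3.1860x + 3.0700

y = -3.1860x + 3.0700


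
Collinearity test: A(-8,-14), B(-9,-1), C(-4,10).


-8*(-1-10) - 9*(10+ 14) - 4*(-14+ 1)
= 88 - 216 + 52 = -76

No, not collinear (determinant = -76)


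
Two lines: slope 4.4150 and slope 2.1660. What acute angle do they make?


m1-m2 = 2.249
1+m1*m2 = 10.56289
tan(theta) = |2.249/10.56289| = 0.212915
theta = arctan(|2.249/10.56289|) = 12.0197 degrees (acute angle)

12.0197 degrees


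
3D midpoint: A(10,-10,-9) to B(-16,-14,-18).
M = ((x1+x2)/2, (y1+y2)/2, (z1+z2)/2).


Mx = (10- 16)/2 = -3.0000
My = (-10- 14)/2 = -12.0000
Mz = (-9- 18)/2 = -13.5000

M = (-3.0000, -12.0000, -13.5000)


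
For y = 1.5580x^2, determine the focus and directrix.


a = 1.5580
1/(4a) = 0.1605
Focus = (0, 0.1605)
Directrix: y = -0.1605

Focus = (0, 0.1605), Directrix: y = -0.1605


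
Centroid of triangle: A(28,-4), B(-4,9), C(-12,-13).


Gx = (28- 4- 12)/3 = 12/3 = 4.0000
Gy = (-4+9- 13)/3 = -8/3 = -2.6667

G = (4.0000, -2.6667)


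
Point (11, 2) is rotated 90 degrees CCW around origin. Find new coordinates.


cos(90) = 0, sin(90) = 1
x' = 11*0 - 2*1 = -2
y' = 11*1 + 2*0 = 11

(-2, 11)


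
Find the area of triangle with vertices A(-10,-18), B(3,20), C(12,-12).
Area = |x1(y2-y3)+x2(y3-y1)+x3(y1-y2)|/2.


-10*(20+ 12) = -320
3*(-12+ 18) = 18
12*(-18-20) = -456
sum = -758
Area = |-758|/2 = 379.0000

379.0000 sq units


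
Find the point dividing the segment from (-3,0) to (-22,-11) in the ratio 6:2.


Px = (6*(-22) + 2*(-3))/8 = -138/8 = -17.2500
Py = (6*(-11) + 2*0)/8 = -66/8 = -8.2500

P = (-17.2500, -8.2500)


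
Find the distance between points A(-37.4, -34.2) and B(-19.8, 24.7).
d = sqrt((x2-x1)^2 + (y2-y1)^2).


dx = -19.8 + 37.4 = 17.6
dy = 24.7 + 34.2 = 58.9
d = sqrt(309.76 + 3469.21) = sqrt(3778.97) = 61.4733

61.4733


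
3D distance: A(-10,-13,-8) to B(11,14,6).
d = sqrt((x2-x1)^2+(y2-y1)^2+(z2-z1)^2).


dx=21, dy=27, dz=14
d = sqrt(441+729+196) = sqrt(1366) = 36.9594

36.9594


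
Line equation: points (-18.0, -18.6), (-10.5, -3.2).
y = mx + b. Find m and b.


m = (15.4)/(7.5) = 2.0533
b = y1 - m*x1 = -18.6 - (15.4*(-18.0))/(7.5) = -18.6 + 36.9600 = 18.3600

y = 2.0533x + 18.3600


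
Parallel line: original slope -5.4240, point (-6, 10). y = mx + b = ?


Parallel lines have equal slopes.
m2 = -5.4240
b2 = 10 + 5.4240*(-6) = -22.5440

y = -5.4240x - 22.5440


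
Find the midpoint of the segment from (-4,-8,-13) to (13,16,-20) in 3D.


Mx = (-4+13)/2 = 4.5000
My = (-8+16)/2 = 4.0000
Mz = (-13- 20)/2 = -16.5000

M = (4.5000, 4.0000, -16.5000)


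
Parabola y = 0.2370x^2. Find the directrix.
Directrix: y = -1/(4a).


a = 0.2370
1/(4a) = 1.0549
directrix: y = -1.0549 = -1.0549

y = -1.0549


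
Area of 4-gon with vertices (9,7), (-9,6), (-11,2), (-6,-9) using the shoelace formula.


sum(xi*y_{i+1}) = 9*6 - 9*2 - 11*(-9) - 6*7 = 93
sum(yi*x_{i+1}) = 7*(-9) + 6*(-11) + 2*(-6) - 9*9 = -222
Area = |93 + 222|/2 = 315/2 = 157.5000

157.5000 sq units


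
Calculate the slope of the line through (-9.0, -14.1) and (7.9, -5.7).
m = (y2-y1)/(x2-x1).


dy = -5.7 + 14.1 = 8.4
dx = 7.9 + 9.0 = 16.9
m = 8.4/16.9 = 0.4970

m = 0.4970


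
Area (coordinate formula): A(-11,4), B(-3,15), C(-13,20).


-11*(15-20) = 55
-3*(20-4) = -48
-13*(4-15) = 143
sum = 150
Area = |150|/2 = 75.0000

75.0000 sq units


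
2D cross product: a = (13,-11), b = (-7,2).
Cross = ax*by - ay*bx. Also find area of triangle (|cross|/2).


cross = 13*2 + 11*(-7) = 26 - 77 = -51
Triangle area = |-51|/2 = 51/2 = 25.5000

cross = -51, triangle area = 25.5000


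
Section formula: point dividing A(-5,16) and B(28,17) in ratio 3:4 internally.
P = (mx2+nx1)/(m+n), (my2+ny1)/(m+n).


Px = (3*28 + 4*(-5))/7 = 64/7 = 9.1429
Py = (3*17 + 4*16)/7 = 115/7 = 16.4286

P = (9.1429, 16.4286)


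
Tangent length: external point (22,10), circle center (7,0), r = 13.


d = sqrt((22-7)^2 + (10-0)^2) = sqrt(225+100) = 18.0278
L = sqrt(325.0000 - 169) = sqrt(156.0000) = 12.4900

12.4900


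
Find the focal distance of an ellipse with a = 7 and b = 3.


c^2 = 7^2 - 3^2 = 49 - 9 = 40
c = sqrt(40) = 6.3246

c = 6.3246


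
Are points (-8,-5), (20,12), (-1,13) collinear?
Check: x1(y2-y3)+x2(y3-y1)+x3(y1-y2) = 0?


-8*(12-13) + 20*(13+ 5) - 1*(-5-12)
= 8 + 360 + 17 = 385

No, not collinear (determinant = 385)


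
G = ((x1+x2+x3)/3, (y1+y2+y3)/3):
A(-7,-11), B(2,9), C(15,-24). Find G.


Gx = (-7+2+15)/3 = 10/3 = 3.3333
Gy = (-11+9- 24)/3 = -26/3 = -8.6667

G = (3.3333, -8.6667)


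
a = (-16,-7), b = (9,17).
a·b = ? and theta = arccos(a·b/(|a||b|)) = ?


a·b = -16*9 - 7*17 = -144 - 119 = -263
|a| = sqrt(256+49) = 17.4642
|b| = sqrt(81+289) = 19.2354
cos(theta) = -263/(sqrt(305)*sqrt(370)) = -263/sqrt(112850) = -0.782898
theta = arccos(-263/sqrt(112850)) = 141.5266 degrees

a·b = -263, theta = 141.5266 deg


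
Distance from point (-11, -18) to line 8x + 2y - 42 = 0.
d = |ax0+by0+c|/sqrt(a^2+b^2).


|8*(-11) + 2*(-18) - 42| = |-166| = 166
sqrt(64 + 4) = sqrt(68) = 8.2462
d = 166/sqrt(68) = 20.1305

20.1305


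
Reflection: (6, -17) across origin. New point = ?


Reflection rule for origin: (-x, -y)
(6, -17) -> (-6, 17)

(-6, 17)


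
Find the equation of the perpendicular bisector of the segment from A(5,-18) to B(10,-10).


Midpoint = (7.5, -14)
Slope of AB = dy/dx = 8/5 = 1.6000
Perp slope = -dx/dy = -5/8 = -0.6250
b = My - (perp slope)*Mx = -14 + (5*7.5)/8 = -14 + 4.6875 = -9.3125

y = -0.6250x - 9.3125


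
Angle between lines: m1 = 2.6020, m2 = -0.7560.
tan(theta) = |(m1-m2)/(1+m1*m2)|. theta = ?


m1-m2 = 3.358
1+m1*m2 = -0.967112
tan(theta) = |3.358/(-0.967112)| = 3.472193
theta = arctan(|3.358/(-0.967112)|) = 73.9335 degrees (acute angle)

73.9335 degrees


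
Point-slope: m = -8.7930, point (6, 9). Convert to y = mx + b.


y - 9 = -8.7930(x - 6)
y = -8.7930x + 9 + 8.7930*6
y = -8.7930x + 61.7580

y = -8.7930x + 61.7580


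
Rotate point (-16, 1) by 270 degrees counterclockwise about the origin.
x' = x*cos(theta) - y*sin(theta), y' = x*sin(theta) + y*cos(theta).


cos(270) = 0, sin(270) = -1
x' = -16*0 - 1*(-1) = 1
y' = -16*(-1) + 1*0 = 16

(1, 16)


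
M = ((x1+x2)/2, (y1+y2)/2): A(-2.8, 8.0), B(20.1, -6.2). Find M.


Mx = (-2.8 + 20.1)/2 = 17.3/2 = 8.6500
My = (8.0 - 6.2)/2 = 1.8/2 = 0.9000

(8.6500, 0.9000)


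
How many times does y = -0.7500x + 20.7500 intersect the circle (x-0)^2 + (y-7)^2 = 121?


Substitute y = -0.7500x + 20.7500: (x-0)^2 + (-0.7500x+20.7500-7)^2 = 121
Expand to Ax^2 + Bx + C = 0, where b-k = 13.75
A = 1+m^2 = 1.5625
B = 2(m(b-k) - h) = 2(-0.7500*13.75 - 0) = -20.625
C = h^2 + (b-k)^2 - r^2 = 0 + 189.0625 - 121 = 68.0625
disc = B^2-4AC = 425.3906 - 425.3906 = 0
disc = 0

1 intersection point (tangent)


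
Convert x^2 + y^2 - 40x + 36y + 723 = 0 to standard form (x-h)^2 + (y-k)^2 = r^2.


h = -D/2 = 40/2 = 20
k = -E/2 = -36/2 = -18
r^2 = h^2 + k^2 - F = 400 + 324 - 723 = 1
r = 1

Center (20, -18), radius = 1


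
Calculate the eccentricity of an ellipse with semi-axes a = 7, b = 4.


c = sqrt(49-16) = sqrt(33) = 5.7446
e = c/a = sqrt(33)/7 = 0.8207

e = 0.8207


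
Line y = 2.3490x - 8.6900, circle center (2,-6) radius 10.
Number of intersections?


Substitute y = 2.3490x - 8.6900: (x-2)^2 + (2.3490x- 8.6900+ 6)^2 = 100
Expand to Ax^2 + Bx + C = 0, where b-k = -2.69
A = 1+m^2 = 6.517801
B = 2(m(b-k) - h) = 2(2.3490*(-2.69) - 2) = -16.63762
C = h^2 + (b-k)^2 - r^2 = 4 + 7.2361 - 100 = -88.7639
disc = B^2-4AC = 276.8104 + 2314.1817 = 2590.9921
disc > 0

2 intersection points


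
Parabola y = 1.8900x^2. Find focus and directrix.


a = 1.8900
1/(4a) = 0.1323
Focus = (0, 0.1323)
Directrix: y = -0.1323

Focus = (0, 0.1323), Directrix: y = -0.1323


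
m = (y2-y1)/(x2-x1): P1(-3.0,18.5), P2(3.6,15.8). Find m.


dy = 15.8 - 18.5 = -2.7
dx = 3.6 + 3.0 = 6.6
m = -2.7/6.6 = -0.4091

m = -0.4091


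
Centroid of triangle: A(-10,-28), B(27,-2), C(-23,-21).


Gx = (-10+27- 23)/3 = -6/3 = -2.0000
Gy = (-28- 2- 21)/3 = -51/3 = -17.0000

G = (-2.0000, -17.0000)


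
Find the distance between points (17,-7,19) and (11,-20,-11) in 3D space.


dx=-6, dy=-13, dz=-30
d = sqrt(36+169+900) = sqrt(1105) = 33.2415

33.2415


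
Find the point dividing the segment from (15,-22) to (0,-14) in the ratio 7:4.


Px = (7*0 + 4*15)/11 = 60/11 = 5.4545
Py = (7*(-14) + 4*(-22))/11 = -186/11 = -16.9091

P = (5.4545, -16.9091)


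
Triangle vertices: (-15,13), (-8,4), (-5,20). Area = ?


-15*(4-20) = 240
-8*(20-13) = -56
-5*(13-4) = -45
sum = 139
Area = |139|/2 = 69.5000

69.5000 sq units


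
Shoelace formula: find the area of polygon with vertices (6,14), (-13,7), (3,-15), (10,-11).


sum(xi*y_{i+1}) = 6*7 - 13*(-15) + 3*(-11) + 10*14 = 344
sum(yi*x_{i+1}) = 14*(-13) + 7*3 - 15*10 - 11*6 = -377
Area = |344 + 377|/2 = 721/2 = 360.5000

360.5000 sq units


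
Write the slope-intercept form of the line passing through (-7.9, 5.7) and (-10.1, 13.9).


m = (8.2)/(-2.2) = -3.7273
b = y1 - m*x1 = 5.7 - (8.2*(-7.9))/(-2.2) = 5.7 - 29.4455 = -23.7455

y = -3.7273x - 23.7455


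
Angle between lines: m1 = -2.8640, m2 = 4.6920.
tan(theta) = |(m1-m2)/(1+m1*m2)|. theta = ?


m1-m2 = -7.556
1+m1*m2 = -12.437888
tan(theta) = |-7.556/(-12.437888)| = 0.607499
theta = arctan(|-7.556/(-12.437888)|) = 31.2786 degrees (acute angle)

31.2786 degrees


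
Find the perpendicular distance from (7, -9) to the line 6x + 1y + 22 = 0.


|6*7 + 1*(-9) + 22| = |55| = 55
sqrt(36 + 1) = sqrt(37) = 6.0828
d = 55/sqrt(37) = 9.0419

9.0419


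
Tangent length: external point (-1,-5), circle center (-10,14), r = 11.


d = sqrt((-1+ 10)^2 + (-5-14)^2) = sqrt(81+361) = 21.0238
L = sqrt(442.0000 - 121) = sqrt(321.0000) = 17.9165

17.9165


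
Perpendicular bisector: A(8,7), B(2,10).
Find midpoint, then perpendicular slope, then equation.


Midpoint = (5, 8.5)
Slope of AB = dy/dx = 3/(-6) = -0.5000
Perp slope = -dx/dy = 6/3 = 2.0000
b = My - (perp slope)*Mx = 8.5 + (-6*5)/3 = 8.5 - 10.0000 = -1.5000

y = 2.0000x - 1.5000


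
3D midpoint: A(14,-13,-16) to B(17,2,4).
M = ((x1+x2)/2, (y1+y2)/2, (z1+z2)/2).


Mx = (14+17)/2 = 15.5000
My = (-13+2)/2 = -5.5000
Mz = (-16+4)/2 = -6.0000

M = (15.5000, -5.5000, -6.0000)


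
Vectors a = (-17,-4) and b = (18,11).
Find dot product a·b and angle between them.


a·b = -17*18 - 4*11 = -306 - 44 = -350
|a| = sqrt(289+16) = 17.4642
|b| = sqrt(324+121) = 21.0950
cos(theta) = -350/(sqrt(305)*sqrt(445)) = -350/sqrt(135725) = -0.950032
theta = arccos(-350/sqrt(135725)) = 161.8110 degrees

a·b = -350, theta = 161.8110 deg


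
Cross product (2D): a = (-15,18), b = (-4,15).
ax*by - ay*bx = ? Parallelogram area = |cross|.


cross = -15*15 - 18*(-4) = -225 + 72 = -153
Parallelogram area = |-153| = 153

cross = -153, parallelogram area = 153


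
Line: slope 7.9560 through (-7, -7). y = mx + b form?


y + 7 = 7.9560(x + 7)
y = 7.9560x - 7 - 7.9560*(-7)
y = 7.9560x + 48.6920

y = 7.9560x + 48.6920


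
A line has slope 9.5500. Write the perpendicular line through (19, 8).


Perpendicular slope = -1/m1 = -1/9.5500 = -0.1047
b2 = y0 - m2*x0 = 8 + 19/9.5500 = 8 + 1.9895 = 9.9895

y = -0.1047x + 9.9895


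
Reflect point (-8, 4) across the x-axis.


Reflection rule for x-axis: (x, -y)
(-8, 4) -> (-8, -4)

(-8, -4)


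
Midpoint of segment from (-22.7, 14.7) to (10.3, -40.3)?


Mx = (-22.7 + 10.3)/2 = -12.4/2 = -6.2000
My = (14.7 - 40.3)/2 = -25.6/2 = -12.8000

(-6.2000, -12.8000)


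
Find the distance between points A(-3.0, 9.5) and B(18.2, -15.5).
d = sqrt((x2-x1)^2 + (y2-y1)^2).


dx = 18.2 + 3.0 = 21.2
dy = -15.5 - 9.5 = -25.0
d = sqrt(449.44 + 625.0) = sqrt(1074.44) = 32.7787

32.7787


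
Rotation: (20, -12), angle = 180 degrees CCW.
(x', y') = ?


cos(180) = -1, sin(180) = 0
x' = 20*(-1) + 12*0 = -20
y' = 20*0 - 12*(-1) = 12

(-20, 12)


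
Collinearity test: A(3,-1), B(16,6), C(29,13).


3*(6-13) + 16*(13+ 1) + 29*(-1-6)
= -21 + 224 - 203 = 0

Yes, collinear (determinant = 0)


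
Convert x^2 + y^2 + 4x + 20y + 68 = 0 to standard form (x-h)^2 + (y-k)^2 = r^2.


h = -D/2 = -4/2 = -2
k = -E/2 = -20/2 = -10
r^2 = h^2 + k^2 - F = 4 + 100 - 68 = 36
r = 6

Center (-2, -10), radius = 6


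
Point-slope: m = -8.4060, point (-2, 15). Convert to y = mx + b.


y - 15 = -8.4060(x + 2)
y = -8.4060x + 15 + 8.4060*(-2)
y = -8.4060x - 1.8120

y = -8.4060x - 1.8120


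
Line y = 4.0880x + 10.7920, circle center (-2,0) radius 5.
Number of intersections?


Substitute y = 4.0880x + 10.7920: (x+ 2)^2 + (4.0880x+10.7920-0)^2 = 25
Expand to Ax^2 + Bx + C = 0, where b-k = 10.792
A = 1+m^2 = 17.711744
B = 2(m(b-k) - h) = 2(4.0880*10.792 + 2) = 92.235392
C = h^2 + (b-k)^2 - r^2 = 4 + 116.467264 - 25 = 95.467264
disc = B^2-4AC = 8507.3675 - 6763.5670 = 1743.8005
disc > 0

2 intersection points


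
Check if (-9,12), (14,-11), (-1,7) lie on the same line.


-9*(-11-7) + 14*(7-12) - 1*(12+ 11)
= 162 - 70 - 23 = 69

No, not collinear (determinant = 69)


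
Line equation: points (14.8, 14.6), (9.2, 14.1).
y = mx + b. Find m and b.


m = (-0.5)/(-5.6) = 0.0893
b = y1 - m*x1 = 14.6 - (-0.5*14.8)/(-5.6) = 14.6 - 1.3214 = 13.2786

y = 0.0893x + 13.2786


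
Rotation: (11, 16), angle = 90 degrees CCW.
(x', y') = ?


cos(90) = 0, sin(90) = 1
x' = 11*0 - 16*1 = -16
y' = 11*1 + 16*0 = 11

(-16, 11)


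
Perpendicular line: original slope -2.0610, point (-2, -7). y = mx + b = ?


Perpendicular slope = -1/m1 = -1/(-2.0610) = 0.4852
b2 = y0 - m2*x0 = -7 - 2/(-2.0610) = -7 + 0.9704 = -6.0296

y = 0.4852x - 6.0296


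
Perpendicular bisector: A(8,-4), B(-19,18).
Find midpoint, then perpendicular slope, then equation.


Midpoint = (-5.5, 7)
Slope of AB = dy/dx = 22/(-27) = -0.8148
Perp slope = -dx/dy = 27/22 = 1.2273
b = My - (perp slope)*Mx = 7 + (-27*(-5.5))/22 = 7 + 6.7500 = 13.7500

y = 1.2273x + 13.7500


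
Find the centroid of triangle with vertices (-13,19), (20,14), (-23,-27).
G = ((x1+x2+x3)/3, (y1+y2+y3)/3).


Gx = (-13+20- 23)/3 = -16/3 = -5.3333
Gy = (19+14- 27)/3 = 6/3 = 2.0000

G = (-5.3333, 2.0000)


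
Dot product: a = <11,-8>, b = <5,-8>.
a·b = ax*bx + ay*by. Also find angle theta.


a·b = 11*5 - 8*(-8) = 55 + 64 = 119
|a| = sqrt(121+64) = 13.6015
|b| = sqrt(25+64) = 9.4340
cos(theta) = 119/(sqrt(185)*sqrt(89)) = 119/sqrt(16465) = 0.927398
theta = arccos(119/sqrt(16465)) = 21.9672 degrees

a·b = 119, theta = 21.9672 deg


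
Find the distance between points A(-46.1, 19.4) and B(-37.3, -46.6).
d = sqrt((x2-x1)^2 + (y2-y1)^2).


dx = -37.3 + 46.1 = 8.8
dy = -46.6 - 19.4 = -66.0
d = sqrt(77.44 + 4356.0) = sqrt(4433.44) = 66.5841

66.5841


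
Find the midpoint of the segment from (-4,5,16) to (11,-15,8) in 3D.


Mx = (-4+11)/2 = 3.5000
My = (5- 15)/2 = -5.0000
Mz = (16+8)/2 = 12.0000

M = (3.5000, -5.0000, 12.0000)


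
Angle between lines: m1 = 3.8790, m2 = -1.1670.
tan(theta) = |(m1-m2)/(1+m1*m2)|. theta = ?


m1-m2 = 5.046
1+m1*m2 = -3.526793
tan(theta) = |5.046/(-3.526793)| = 1.430762
theta = arctan(|5.046/(-3.526793)|) = 55.0492 degrees (acute angle)

55.0492 degrees


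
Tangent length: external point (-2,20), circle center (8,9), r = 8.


d = sqrt((-2-8)^2 + (20-9)^2) = sqrt(100+121) = 14.8661
L = sqrt(221.0000 - 64) = sqrt(157.0000) = 12.5300

12.5300


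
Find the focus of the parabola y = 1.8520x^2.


a = 1.8520
4a = 7.4080
focus = (0, 1/7.4080) = (0, 0.1350)

Focus = (0, 0.1350)


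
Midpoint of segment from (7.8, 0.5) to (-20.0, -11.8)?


Mx = (7.8 - 20.0)/2 = -12.2/2 = -6.1000
My = (0.5 - 11.8)/2 = -11.3/2 = -5.6500

(-6.1000, -5.6500)


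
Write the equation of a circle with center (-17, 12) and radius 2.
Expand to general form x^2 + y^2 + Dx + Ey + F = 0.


(x+ 17)^2 + (y-12)^2 = 2^2
D = -2h = 34, E = -2k = -24
F = h^2+k^2-r^2 = 289+144-4 = 429

x^2 + y^2 + 34x - 24y + 429 = 0


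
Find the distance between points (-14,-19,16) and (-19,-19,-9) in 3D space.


dx=-5, dy=0, dz=-25
d = sqrt(25+0+625) = sqrt(650) = 25.4951

25.4951


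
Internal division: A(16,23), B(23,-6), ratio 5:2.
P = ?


Px = (5*23 + 2*16)/7 = 147/7 = 21.0000
Py = (5*(-6) + 2*23)/7 = 16/7 = 2.2857

P = (21.0000, 2.2857)


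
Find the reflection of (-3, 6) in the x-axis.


Reflection rule for x-axis: (x, -y)
(-3, 6) -> (-3, -6)

(-3, -6)


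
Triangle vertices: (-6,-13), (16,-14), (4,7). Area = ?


-6*(-14-7) = 126
16*(7+ 13) = 320
4*(-13+ 14) = 4
sum = 450
Area = |450|/2 = 225.0000

225.0000 sq units


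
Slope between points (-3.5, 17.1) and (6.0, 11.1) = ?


dy = 11.1 - 17.1 = -6
dx = 6.0 + 3.5 = 9.5
m = -6/9.5 = -0.6316

m = -0.6316


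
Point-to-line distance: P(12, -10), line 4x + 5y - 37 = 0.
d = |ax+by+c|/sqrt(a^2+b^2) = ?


|4*12 + 5*(-10) - 37| = |-39| = 39
sqrt(16 + 25) = sqrt(41) = 6.4031
d = 39/sqrt(41) = 6.0908

6.0908


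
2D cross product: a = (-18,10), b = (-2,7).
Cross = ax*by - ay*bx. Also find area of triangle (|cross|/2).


cross = -18*7 - 10*(-2) = -126 + 20 = -106
Triangle area = |-106|/2 = 106/2 = 53.0000

cross = -106, triangle area = 53.0000


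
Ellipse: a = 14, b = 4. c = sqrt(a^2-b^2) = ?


c^2 = 14^2 - 4^2 = 196 - 16 = 180
c = sqrt(180) = 13.4164

c = 13.4164


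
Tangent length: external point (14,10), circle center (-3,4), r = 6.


d = sqrt((14+ 3)^2 + (10-4)^2) = sqrt(289+36) = 18.0278
L = sqrt(325.0000 - 36) = sqrt(289.0000) = 17.0000

17.0000


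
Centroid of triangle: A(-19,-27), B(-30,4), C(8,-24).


Gx = (-19- 30+8)/3 = -41/3 = -13.6667
Gy = (-27+4- 24)/3 = -47/3 = -15.6667

G = (-13.6667, -15.6667)


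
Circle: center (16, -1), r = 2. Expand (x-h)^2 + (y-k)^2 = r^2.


(x-16)^2 + (y+ 1)^2 = 2^2
D = -2h = -32, E = -2k = 2
F = h^2+k^2-r^2 = 256+1-4 = 253

x^2 + y^2 - 32x + 2y + 253 = 0


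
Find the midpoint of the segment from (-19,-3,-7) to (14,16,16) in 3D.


Mx = (-19+14)/2 = -2.5000
My = (-3+16)/2 = 6.5000
Mz = (-7+16)/2 = 4.5000

M = (-2.5000, 6.5000, 4.5000)


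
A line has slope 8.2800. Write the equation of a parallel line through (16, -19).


Parallel lines have equal slopes.
m2 = 8.2800
b2 = -19 - 8.2800*16 = -151.4800

y = 8.2800x - 151.4800


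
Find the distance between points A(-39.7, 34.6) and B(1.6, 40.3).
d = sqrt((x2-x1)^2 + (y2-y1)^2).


dx = 1.6 + 39.7 = 41.3
dy = 40.3 - 34.6 = 5.7
d = sqrt(1705.69 + 32.49) = sqrt(1738.18) = 41.6915

41.6915


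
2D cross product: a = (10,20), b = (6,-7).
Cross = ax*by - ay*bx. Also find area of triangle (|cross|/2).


cross = 10*(-7) - 20*6 = -70 - 120 = -190
Triangle area = |-190|/2 = 190/2 = 95.0000

cross = -190, triangle area = 95.0000


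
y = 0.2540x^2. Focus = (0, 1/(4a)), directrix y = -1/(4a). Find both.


a = 0.2540
1/(4a) = 0.9843
Focus = (0, 0.9843)
Directrix: y = -0.9843

Focus = (0, 0.9843), Directrix: y = -0.9843


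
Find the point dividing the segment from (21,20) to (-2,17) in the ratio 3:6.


Px = (3*(-2) + 6*21)/9 = 120/9 = 13.3333
Py = (3*17 + 6*20)/9 = 171/9 = 19.0000

P = (13.3333, 19.0000)


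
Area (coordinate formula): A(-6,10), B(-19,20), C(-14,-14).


-6*(20+ 14) = -204
-19*(-14-10) = 456
-14*(10-20) = 140
sum = 392
Area = |392|/2 = 196.0000

196.0000 sq units


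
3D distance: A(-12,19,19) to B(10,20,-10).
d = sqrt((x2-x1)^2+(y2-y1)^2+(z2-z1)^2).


dx=22, dy=1, dz=-29
d = sqrt(484+1+841) = sqrt(1326) = 36.4143

36.4143


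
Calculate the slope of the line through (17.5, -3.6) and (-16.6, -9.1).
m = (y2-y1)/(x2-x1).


dy = -9.1 + 3.6 = -5.5
dx = -16.6 - 17.5 = -34.1
m = -5.5/(-34.1) = 0.1613

m = 0.1613


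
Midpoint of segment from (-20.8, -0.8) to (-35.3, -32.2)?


Mx = (-20.8 - 35.3)/2 = -56.1/2 = -28.0500
My = (-0.8 - 32.2)/2 = -33.0/2 = -16.5000

(-28.0500, -16.5000)


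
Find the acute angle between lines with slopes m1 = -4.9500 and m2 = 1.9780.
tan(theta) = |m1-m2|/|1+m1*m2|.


m1-m2 = -6.928
1+m1*m2 = -8.7911
tan(theta) = |-6.928/(-8.7911)| = 0.788070
theta = arctan(|-6.928/(-8.7911)|) = 38.2406 degrees (acute angle)

38.2406 degrees


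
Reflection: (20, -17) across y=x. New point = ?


Reflection rule for y=x: (y, x)
(20, -17) -> (-17, 20)

(-17, 20)


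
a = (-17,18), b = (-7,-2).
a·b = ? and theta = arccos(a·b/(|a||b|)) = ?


a·b = -17*(-7) + 18*(-2) = 119 - 36 = 83
|a| = sqrt(289+324) = 24.7588
|b| = sqrt(49+4) = 7.2801
cos(theta) = 83/(sqrt(613)*sqrt(53)) = 83/sqrt(32489) = 0.460479
theta = arccos(83/sqrt(32489)) = 62.5820 degrees

a·b = 83, theta = 62.5820 deg


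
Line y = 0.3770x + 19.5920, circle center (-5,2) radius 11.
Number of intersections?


Substitute y = 0.3770x + 19.5920: (x+ 5)^2 + (0.3770x+19.5920-2)^2 = 121
Expand to Ax^2 + Bx + C = 0, where b-k = 17.592
A = 1+m^2 = 1.142129
B = 2(m(b-k) - h) = 2(0.3770*17.592 + 5) = 23.264368
C = h^2 + (b-k)^2 - r^2 = 25 + 309.478464 - 121 = 213.478464
disc = B^2-4AC = 541.2308 - 975.2798 = -434.0490
disc < 0

0 intersection points


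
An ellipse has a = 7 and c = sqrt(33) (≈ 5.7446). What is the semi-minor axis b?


b^2 = 7^2 - (sqrt(33))^2 = 49 - 33 = 16
b = sqrt(16) = 4

b = 4


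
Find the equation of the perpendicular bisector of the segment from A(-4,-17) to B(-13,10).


Midpoint = (-8.5, -3.5)
Slope of AB = dy/dx = 27/(-9) = -3.0000
Perp slope = -dx/dy = 9/27 = 0.3333
b = My - (perp slope)*Mx = -3.5 + (-9*(-8.5))/27 = -3.5 + 2.8333 = -0.6667

y = 0.3333x - 0.6667


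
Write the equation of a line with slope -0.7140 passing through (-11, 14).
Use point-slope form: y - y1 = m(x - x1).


y - 14 = -0.7140(x + 11)
y = -0.7140x + 14 + 0.7140*(-11)
y = -0.7140x + 6.1460

y = -0.7140x + 6.1460


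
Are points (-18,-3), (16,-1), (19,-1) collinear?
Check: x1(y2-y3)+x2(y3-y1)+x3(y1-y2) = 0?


-18*(-1+ 1) + 16*(-1+ 3) + 19*(-3+ 1)
= 0 + 32 - 38 = -6

No, not collinear (determinant = -6)


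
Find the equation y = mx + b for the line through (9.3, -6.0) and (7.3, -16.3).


m = (-10.3)/(-2) = 5.1500
b = y1 - m*x1 = -6.0 - (-10.3*9.3)/(-2) = -6.0 - 47.8950 = -53.8950

y = 5.1500x - 53.8950


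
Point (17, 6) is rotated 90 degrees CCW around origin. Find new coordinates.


cos(90) = 0, sin(90) = 1
x' = 17*0 - 6*1 = -6
y' = 17*1 + 6*0 = 17

(-6, 17)


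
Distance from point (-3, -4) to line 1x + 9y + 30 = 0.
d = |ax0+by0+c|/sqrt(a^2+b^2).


|1*(-3) + 9*(-4) + 30| = |-9| = 9
sqrt(1 + 81) = sqrt(82) = 9.0554
d = 9/sqrt(82) = 0.9939

0.9939


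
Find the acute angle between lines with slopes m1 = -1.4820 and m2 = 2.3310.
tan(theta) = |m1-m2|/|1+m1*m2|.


m1-m2 = -3.813
1+m1*m2 = -2.454542
tan(theta) = |-3.813/(-2.454542)| = 1.553447
theta = arctan(|-3.813/(-2.454542)|) = 57.2294 degrees (acute angle)

57.2294 degrees


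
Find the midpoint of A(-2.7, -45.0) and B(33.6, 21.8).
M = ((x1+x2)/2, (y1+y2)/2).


Mx = (-2.7 + 33.6)/2 = 30.9/2 = 15.4500
My = (-45.0 + 21.8)/2 = -23.2/2 = -11.6000

(15.4500, -11.6000)


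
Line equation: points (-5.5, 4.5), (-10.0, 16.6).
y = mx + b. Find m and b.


m = (12.1)/(-4.5) = -2.6889
b = y1 - m*x1 = 4.5 - (12.1*(-5.5))/(-4.5) = 4.5 - 14.7889 = -10.2889

y = -2.6889x - 10.2889


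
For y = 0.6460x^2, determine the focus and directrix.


a = 0.6460
1/(4a) = 0.3870
Focus = (0, 0.3870)
Directrix: y = -0.3870

Focus = (0, 0.3870), Directrix: y = -0.3870


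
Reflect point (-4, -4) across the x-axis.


Reflection rule for x-axis: (x, -y)
(-4, -4) -> (-4, 4)

(-4, 4)


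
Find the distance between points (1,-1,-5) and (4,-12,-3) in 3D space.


dx=3, dy=-11, dz=2
d = sqrt(9+121+4) = sqrt(134) = 11.5758

11.5758


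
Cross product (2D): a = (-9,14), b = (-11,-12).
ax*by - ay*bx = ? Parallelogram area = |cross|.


cross = -9*(-12) - 14*(-11) = 108 + 154 = 262
Parallelogram area = |262| = 262

cross = 262, parallelogram area = 262


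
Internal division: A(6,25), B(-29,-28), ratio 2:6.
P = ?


Px = (2*(-29) + 6*6)/8 = -22/8 = -2.7500
Py = (2*(-28) + 6*25)/8 = 94/8 = 11.7500

P = (-2.7500, 11.7500)


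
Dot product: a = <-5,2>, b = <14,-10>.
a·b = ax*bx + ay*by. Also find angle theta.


a·b = -5*14 + 2*(-10) = -70 - 20 = -90
|a| = sqrt(25+4) = 5.3852
|b| = sqrt(196+100) = 17.2047
cos(theta) = -90/(sqrt(29)*sqrt(296)) = -90/sqrt(8584) = -0.971399
theta = arccos(-90/sqrt(8584)) = 166.2637 degrees

a·b = -90, theta = 166.2637 deg


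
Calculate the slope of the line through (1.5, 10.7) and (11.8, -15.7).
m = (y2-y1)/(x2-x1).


dy = -15.7 - 10.7 = -26.4
dx = 11.8 - 1.5 = 10.3
m = -26.4/10.3 = -2.5631

m = -2.5631


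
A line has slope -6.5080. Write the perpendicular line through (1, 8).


Perpendicular slope = -1/m1 = -1/(-6.5080) = 0.1537
b2 = y0 - m2*x0 = 8 + 1/(-6.5080) = 8 - 0.1537 = 7.8463

y = 0.1537x + 7.8463


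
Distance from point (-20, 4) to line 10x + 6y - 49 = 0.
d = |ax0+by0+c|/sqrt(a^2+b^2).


|10*(-20) + 6*4 - 49| = |-225| = 225
sqrt(100 + 36) = sqrt(136) = 11.6619
d = 225/sqrt(136) = 19.2936

19.2936


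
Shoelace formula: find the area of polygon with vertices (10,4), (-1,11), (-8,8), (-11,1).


sum(xi*y_{i+1}) = 10*11 - 1*8 - 8*1 - 11*4 = 50
sum(yi*x_{i+1}) = 4*(-1) + 11*(-8) + 8*(-11) + 1*10 = -170
Area = |50 + 170|/2 = 220/2 = 110.0000

110.0000 sq units


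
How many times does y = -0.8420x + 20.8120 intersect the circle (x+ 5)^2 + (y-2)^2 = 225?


Substitute y = -0.8420x + 20.8120: (x+ 5)^2 + (-0.8420x+20.8120-2)^2 = 225
Expand to Ax^2 + Bx + C = 0, where b-k = 18.812
A = 1+m^2 = 1.708964
B = 2(m(b-k) - h) = 2(-0.8420*18.812 + 5) = -21.679408
C = h^2 + (b-k)^2 - r^2 = 25 + 353.891344 - 225 = 153.891344
disc = B^2-4AC = 469.9967 - 1051.9791 = -581.9824
disc < 0

0 intersection points


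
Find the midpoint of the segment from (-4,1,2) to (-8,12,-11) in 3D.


Mx = (-4- 8)/2 = -6.0000
My = (1+12)/2 = 6.5000
Mz = (2- 11)/2 = -4.5000

M = (-6.0000, 6.5000, -4.5000)


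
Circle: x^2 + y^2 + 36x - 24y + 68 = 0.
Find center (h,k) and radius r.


h = -D/2 = -36/2 = -18
k = -E/2 = 24/2 = 12
r^2 = h^2 + k^2 - F = 324 + 144 - 68 = 400
r = 20

Center (-18, 12), radius = 20
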